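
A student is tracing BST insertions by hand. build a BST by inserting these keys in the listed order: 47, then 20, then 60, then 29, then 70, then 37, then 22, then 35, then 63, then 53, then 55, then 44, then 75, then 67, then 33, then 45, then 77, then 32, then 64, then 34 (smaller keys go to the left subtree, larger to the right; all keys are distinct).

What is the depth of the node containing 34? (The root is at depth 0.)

6

Insert 47: tree is empty, so 47 becomes the root.
Insert 20: 20 < 47 → go left. Place as left child of 47.
Insert 60: 60 > 47 → go right. Place as right child of 47.
Insert 29: 29 < 47 → go left; 29 > 20 → go right. Place as right child of 20.
Insert 70: 70 > 47 → go right; 70 > 60 → go right. Place as right child of 60.
Insert 37: 37 < 47 → go left; 37 > 20 → go right; 37 > 29 → go right. Place as right child of 29.
Insert 22: 22 < 47 → go left; 22 > 20 → go right; 22 < 29 → go left. Place as left child of 29.
Insert 35: 35 < 47 → go left; 35 > 20 → go right; 35 > 29 → go right; 35 < 37 → go left. Place as left child of 37.
Insert 63: 63 > 47 → go right; 63 > 60 → go right; 63 < 70 → go left. Place as left child of 70.
Insert 53: 53 > 47 → go right; 53 < 60 → go left. Place as left child of 60.
Insert 55: 55 > 47 → go right; 55 < 60 → go left; 55 > 53 → go right. Place as right child of 53.
Insert 44: 44 < 47 → go left; 44 > 20 → go right; 44 > 29 → go right; 44 > 37 → go right. Place as right child of 37.
Insert 75: 75 > 47 → go right; 75 > 60 → go right; 75 > 70 → go right. Place as right child of 70.
Insert 67: 67 > 47 → go right; 67 > 60 → go right; 67 < 70 → go left; 67 > 63 → go right. Place as right child of 63.
Insert 33: 33 < 47 → go left; 33 > 20 → go right; 33 > 29 → go right; 33 < 37 → go left; 33 < 35 → go left. Place as left child of 35.
Insert 45: 45 < 47 → go left; 45 > 20 → go right; 45 > 29 → go right; 45 > 37 → go right; 45 > 44 → go right. Place as right child of 44.
Insert 77: 77 > 47 → go right; 77 > 60 → go right; 77 > 70 → go right; 77 > 75 → go right. Place as right child of 75.
Insert 32: 32 < 47 → go left; 32 > 20 → go right; 32 > 29 → go right; 32 < 37 → go left; 32 < 35 → go left; 32 < 33 → go left. Place as left child of 33.
Insert 64: 64 > 47 → go right; 64 > 60 → go right; 64 < 70 → go left; 64 > 63 → go right; 64 < 67 → go left. Place as left child of 67.
Insert 34: 34 < 47 → go left; 34 > 20 → go right; 34 > 29 → go right; 34 < 37 → go left; 34 < 35 → go left; 34 > 33 → go right. Place as right child of 33.

Path to 34: 47 → 20 → 29 → 37 → 35 → 33 → 34, which is 6 edges.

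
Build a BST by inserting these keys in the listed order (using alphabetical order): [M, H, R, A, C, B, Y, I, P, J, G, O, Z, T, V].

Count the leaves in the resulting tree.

Insert M: tree is empty, so M becomes the root.
Insert H: H < M → go left. Place as left child of M.
Insert R: R > M → go right. Place as right child of M.
Insert A: A < M → go left; A < H → go left. Place as left child of H.
Insert C: C < M → go left; C < H → go left; C > A → go right. Place as right child of A.
Insert B: B < M → go left; B < H → go left; B > A → go right; B < C → go left. Place as left child of C.
Insert Y: Y > M → go right; Y > R → go right. Place as right child of R.
Insert I: I < M → go left; I > H → go right. Place as right child of H.
Insert P: P > M → go right; P < R → go left. Place as left child of R.
Insert J: J < M → go left; J > H → go right; J > I → go right. Place as right child of I.
Insert G: G < M → go left; G < H → go left; G > A → go right; G > C → go right. Place as right child of C.
Insert O: O > M → go right; O < R → go left; O < P → go left. Place as left child of P.
Insert Z: Z > M → go right; Z > R → go right; Z > Y → go right. Place as right child of Y.
Insert T: T > M → go right; T > R → go right; T < Y → go left. Place as left child of Y.
Insert V: V > M → go right; V > R → go right; V < Y → go left; V > T → go right. Place as right child of T.

Leaves: B, G, J, O, V, Z — 6 in total.

6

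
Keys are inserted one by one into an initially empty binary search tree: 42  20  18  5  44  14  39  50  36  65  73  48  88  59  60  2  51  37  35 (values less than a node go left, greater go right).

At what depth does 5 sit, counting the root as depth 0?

3

42: root
20: left child of 42 (depth 1)
18: left child of 20 (depth 2)
5: left child of 18 (depth 3)
44: right child of 42 (depth 1)
14: right child of 5 (depth 4)
39: right child of 20 (depth 2)
50: right child of 44 (depth 2)
36: left child of 39 (depth 3)
65: right child of 50 (depth 3)
73: right child of 65 (depth 4)
48: left child of 50 (depth 3)
88: right child of 73 (depth 5)
59: left child of 65 (depth 4)
60: right child of 59 (depth 5)
2: left child of 5 (depth 4)
51: left child of 59 (depth 5)
37: right child of 36 (depth 4)
35: left child of 36 (depth 4)

Path to 5: 42 → 20 → 18 → 5, which is 3 edges.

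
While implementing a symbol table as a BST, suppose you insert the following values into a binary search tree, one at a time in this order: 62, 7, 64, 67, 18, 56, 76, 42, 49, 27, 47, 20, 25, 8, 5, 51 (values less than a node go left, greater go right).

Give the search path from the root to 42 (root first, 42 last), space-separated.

62 7 18 56 42

62: root
7: left child of 62 (depth 1)
64: right child of 62 (depth 1)
67: right child of 64 (depth 2)
18: right child of 7 (depth 2)
56: right child of 18 (depth 3)
76: right child of 67 (depth 3)
42: left child of 56 (depth 4)
49: right child of 42 (depth 5)
27: left child of 42 (depth 5)
47: left child of 49 (depth 6)
20: left child of 27 (depth 6)
25: right child of 20 (depth 7)
8: left child of 18 (depth 3)
5: left child of 7 (depth 2)
51: right child of 49 (depth 6)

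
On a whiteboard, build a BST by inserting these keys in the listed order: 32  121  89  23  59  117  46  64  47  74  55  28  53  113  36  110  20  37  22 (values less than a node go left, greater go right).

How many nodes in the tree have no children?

6

Resulting structure (node: left, right):
  32: L=23, R=121
  121: L=89, R=–
  89: L=59, R=117
  23: L=20, R=28
  59: L=46, R=64
  117: L=113, R=–
  46: L=36, R=47
  64: L=–, R=74
  47: L=–, R=55
  74: L=–, R=–
  55: L=53, R=–
  28: L=–, R=–
  53: L=–, R=–
  113: L=110, R=–
  36: L=–, R=37
  110: L=–, R=–
  20: L=–, R=22
  37: L=–, R=–
  22: L=–, R=–

Leaves: 22, 28, 37, 53, 74, 110 — 6 in total.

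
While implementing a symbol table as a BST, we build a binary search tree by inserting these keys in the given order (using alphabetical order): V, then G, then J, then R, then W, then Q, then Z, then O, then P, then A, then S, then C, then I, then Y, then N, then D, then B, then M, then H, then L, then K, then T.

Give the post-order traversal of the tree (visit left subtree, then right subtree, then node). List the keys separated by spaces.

B D C A H I K L M N P O Q T S R J G Y Z W V

Insert V: tree is empty, so V becomes the root.
Insert G: G < V → go left. Place as left child of V.
Insert J: J < V → go left; J > G → go right. Place as right child of G.
Insert R: R < V → go left; R > G → go right; R > J → go right. Place as right child of J.
Insert W: W > V → go right. Place as right child of V.
Insert Q: Q < V → go left; Q > G → go right; Q > J → go right; Q < R → go left. Place as left child of R.
Insert Z: Z > V → go right; Z > W → go right. Place as right child of W.
Insert O: O < V → go left; O > G → go right; O > J → go right; O < R → go left; O < Q → go left. Place as left child of Q.
Insert P: P < V → go left; P > G → go right; P > J → go right; P < R → go left; P < Q → go left; P > O → go right. Place as right child of O.
Insert A: A < V → go left; A < G → go left. Place as left child of G.
Insert S: S < V → go left; S > G → go right; S > J → go right; S > R → go right. Place as right child of R.
Insert C: C < V → go left; C < G → go left; C > A → go right. Place as right child of A.
Insert I: I < V → go left; I > G → go right; I < J → go left. Place as left child of J.
Insert Y: Y > V → go right; Y > W → go right; Y < Z → go left. Place as left child of Z.
Insert N: N < V → go left; N > G → go right; N > J → go right; N < R → go left; N < Q → go left; N < O → go left. Place as left child of O.
Insert D: D < V → go left; D < G → go left; D > A → go right; D > C → go right. Place as right child of C.
Insert B: B < V → go left; B < G → go left; B > A → go right; B < C → go left. Place as left child of C.
Insert M: M < V → go left; M > G → go right; M > J → go right; M < R → go left; M < Q → go left; M < O → go left; M < N → go left. Place as left child of N.
Insert H: H < V → go left; H > G → go right; H < J → go left; H < I → go left. Place as left child of I.
Insert L: L < V → go left; L > G → go right; L > J → go right; L < R → go left; L < Q → go left; L < O → go left; L < N → go left; L < M → go left. Place as left child of M.
Insert K: K < V → go left; K > G → go right; K > J → go right; K < R → go left; K < Q → go left; K < O → go left; K < N → go left; K < M → go left; K < L → go left. Place as left child of L.
Insert T: T < V → go left; T > G → go right; T > J → go right; T > R → go right; T > S → go right. Place as right child of S.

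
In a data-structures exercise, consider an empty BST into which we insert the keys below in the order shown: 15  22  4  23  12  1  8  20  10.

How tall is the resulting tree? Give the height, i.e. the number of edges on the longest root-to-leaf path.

4

15: root
22: right child of 15 (depth 1)
4: left child of 15 (depth 1)
23: right child of 22 (depth 2)
12: right child of 4 (depth 2)
1: left child of 4 (depth 2)
8: left child of 12 (depth 3)
20: left child of 22 (depth 2)
10: right child of 8 (depth 4)

The deepest node is 10 at depth 4.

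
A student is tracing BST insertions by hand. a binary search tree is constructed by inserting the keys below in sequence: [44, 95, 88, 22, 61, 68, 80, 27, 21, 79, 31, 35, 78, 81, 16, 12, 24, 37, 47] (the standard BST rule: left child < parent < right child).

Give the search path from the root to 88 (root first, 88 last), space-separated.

44 95 88

Insert 44: tree is empty, so 44 becomes the root.
Insert 95: 95 > 44 → go right. Place as right child of 44.
Insert 88: 88 > 44 → go right; 88 < 95 → go left. Place as left child of 95.
Insert 22: 22 < 44 → go left. Place as left child of 44.
Insert 61: 61 > 44 → go right; 61 < 95 → go left; 61 < 88 → go left. Place as left child of 88.
Insert 68: 68 > 44 → go right; 68 < 95 → go left; 68 < 88 → go left; 68 > 61 → go right. Place as right child of 61.
Insert 80: 80 > 44 → go right; 80 < 95 → go left; 80 < 88 → go left; 80 > 61 → go right; 80 > 68 → go right. Place as right child of 68.
Insert 27: 27 < 44 → go left; 27 > 22 → go right. Place as right child of 22.
Insert 21: 21 < 44 → go left; 21 < 22 → go left. Place as left child of 22.
Insert 79: 79 > 44 → go right; 79 < 95 → go left; 79 < 88 → go left; 79 > 61 → go right; 79 > 68 → go right; 79 < 80 → go left. Place as left child of 80.
Insert 31: 31 < 44 → go left; 31 > 22 → go right; 31 > 27 → go right. Place as right child of 27.
Insert 35: 35 < 44 → go left; 35 > 22 → go right; 35 > 27 → go right; 35 > 31 → go right. Place as right child of 31.
Insert 78: 78 > 44 → go right; 78 < 95 → go left; 78 < 88 → go left; 78 > 61 → go right; 78 > 68 → go right; 78 < 80 → go left; 78 < 79 → go left. Place as left child of 79.
Insert 81: 81 > 44 → go right; 81 < 95 → go left; 81 < 88 → go left; 81 > 61 → go right; 81 > 68 → go right; 81 > 80 → go right. Place as right child of 80.
Insert 16: 16 < 44 → go left; 16 < 22 → go left; 16 < 21 → go left. Place as left child of 21.
Insert 12: 12 < 44 → go left; 12 < 22 → go left; 12 < 21 → go left; 12 < 16 → go left. Place as left child of 16.
Insert 24: 24 < 44 → go left; 24 > 22 → go right; 24 < 27 → go left. Place as left child of 27.
Insert 37: 37 < 44 → go left; 37 > 22 → go right; 37 > 27 → go right; 37 > 31 → go right; 37 > 35 → go right. Place as right child of 35.
Insert 47: 47 > 44 → go right; 47 < 95 → go left; 47 < 88 → go left; 47 < 61 → go left. Place as left child of 61.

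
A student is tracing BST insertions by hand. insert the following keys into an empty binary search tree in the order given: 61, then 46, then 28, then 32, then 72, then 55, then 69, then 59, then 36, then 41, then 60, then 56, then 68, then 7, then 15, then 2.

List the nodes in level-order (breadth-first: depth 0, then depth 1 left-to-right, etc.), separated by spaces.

Insert 61: tree is empty, so 61 becomes the root.
Insert 46: 46 < 61 → go left. Place as left child of 61.
Insert 28: 28 < 61 → go left; 28 < 46 → go left. Place as left child of 46.
Insert 32: 32 < 61 → go left; 32 < 46 → go left; 32 > 28 → go right. Place as right child of 28.
Insert 72: 72 > 61 → go right. Place as right child of 61.
Insert 55: 55 < 61 → go left; 55 > 46 → go right. Place as right child of 46.
Insert 69: 69 > 61 → go right; 69 < 72 → go left. Place as left child of 72.
Insert 59: 59 < 61 → go left; 59 > 46 → go right; 59 > 55 → go right. Place as right child of 55.
Insert 36: 36 < 61 → go left; 36 < 46 → go left; 36 > 28 → go right; 36 > 32 → go right. Place as right child of 32.
Insert 41: 41 < 61 → go left; 41 < 46 → go left; 41 > 28 → go right; 41 > 32 → go right; 41 > 36 → go right. Place as right child of 36.
Insert 60: 60 < 61 → go left; 60 > 46 → go right; 60 > 55 → go right; 60 > 59 → go right. Place as right child of 59.
Insert 56: 56 < 61 → go left; 56 > 46 → go right; 56 > 55 → go right; 56 < 59 → go left. Place as left child of 59.
Insert 68: 68 > 61 → go right; 68 < 72 → go left; 68 < 69 → go left. Place as left child of 69.
Insert 7: 7 < 61 → go left; 7 < 46 → go left; 7 < 28 → go left. Place as left child of 28.
Insert 15: 15 < 61 → go left; 15 < 46 → go left; 15 < 28 → go left; 15 > 7 → go right. Place as right child of 7.
Insert 2: 2 < 61 → go left; 2 < 46 → go left; 2 < 28 → go left; 2 < 7 → go left. Place as left child of 7.

61 46 72 28 55 69 7 32 59 68 2 15 36 56 60 41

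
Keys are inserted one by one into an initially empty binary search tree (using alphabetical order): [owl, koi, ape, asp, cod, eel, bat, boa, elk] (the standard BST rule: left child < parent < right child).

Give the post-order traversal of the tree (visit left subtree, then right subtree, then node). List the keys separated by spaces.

boa bat elk eel cod asp ape koi owl

Insert owl: tree is empty, so owl becomes the root.
Insert koi: koi < owl → go left. Place as left child of owl.
Insert ape: ape < owl → go left; ape < koi → go left. Place as left child of koi.
Insert asp: asp < owl → go left; asp < koi → go left; asp > ape → go right. Place as right child of ape.
Insert cod: cod < owl → go left; cod < koi → go left; cod > ape → go right; cod > asp → go right. Place as right child of asp.
Insert eel: eel < owl → go left; eel < koi → go left; eel > ape → go right; eel > asp → go right; eel > cod → go right. Place as right child of cod.
Insert bat: bat < owl → go left; bat < koi → go left; bat > ape → go right; bat > asp → go right; bat < cod → go left. Place as left child of cod.
Insert boa: boa < owl → go left; boa < koi → go left; boa > ape → go right; boa > asp → go right; boa < cod → go left; boa > bat → go right. Place as right child of bat.
Insert elk: elk < owl → go left; elk < koi → go left; elk > ape → go right; elk > asp → go right; elk > cod → go right; elk > eel → go right. Place as right child of eel.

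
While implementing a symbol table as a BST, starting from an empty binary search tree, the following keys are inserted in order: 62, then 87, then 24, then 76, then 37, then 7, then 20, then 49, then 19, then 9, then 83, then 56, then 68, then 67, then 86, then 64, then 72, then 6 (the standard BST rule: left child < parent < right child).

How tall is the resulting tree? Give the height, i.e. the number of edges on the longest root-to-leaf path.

5

Insert 62: tree is empty, so 62 becomes the root.
Insert 87: 87 > 62 → go right. Place as right child of 62.
Insert 24: 24 < 62 → go left. Place as left child of 62.
Insert 76: 76 > 62 → go right; 76 < 87 → go left. Place as left child of 87.
Insert 37: 37 < 62 → go left; 37 > 24 → go right. Place as right child of 24.
Insert 7: 7 < 62 → go left; 7 < 24 → go left. Place as left child of 24.
Insert 20: 20 < 62 → go left; 20 < 24 → go left; 20 > 7 → go right. Place as right child of 7.
Insert 49: 49 < 62 → go left; 49 > 24 → go right; 49 > 37 → go right. Place as right child of 37.
Insert 19: 19 < 62 → go left; 19 < 24 → go left; 19 > 7 → go right; 19 < 20 → go left. Place as left child of 20.
Insert 9: 9 < 62 → go left; 9 < 24 → go left; 9 > 7 → go right; 9 < 20 → go left; 9 < 19 → go left. Place as left child of 19.
Insert 83: 83 > 62 → go right; 83 < 87 → go left; 83 > 76 → go right. Place as right child of 76.
Insert 56: 56 < 62 → go left; 56 > 24 → go right; 56 > 37 → go right; 56 > 49 → go right. Place as right child of 49.
Insert 68: 68 > 62 → go right; 68 < 87 → go left; 68 < 76 → go left. Place as left child of 76.
Insert 67: 67 > 62 → go right; 67 < 87 → go left; 67 < 76 → go left; 67 < 68 → go left. Place as left child of 68.
Insert 86: 86 > 62 → go right; 86 < 87 → go left; 86 > 76 → go right; 86 > 83 → go right. Place as right child of 83.
Insert 64: 64 > 62 → go right; 64 < 87 → go left; 64 < 76 → go left; 64 < 68 → go left; 64 < 67 → go left. Place as left child of 67.
Insert 72: 72 > 62 → go right; 72 < 87 → go left; 72 < 76 → go left; 72 > 68 → go right. Place as right child of 68.
Insert 6: 6 < 62 → go left; 6 < 24 → go left; 6 < 7 → go left. Place as left child of 7.

The deepest node is 9 at depth 5.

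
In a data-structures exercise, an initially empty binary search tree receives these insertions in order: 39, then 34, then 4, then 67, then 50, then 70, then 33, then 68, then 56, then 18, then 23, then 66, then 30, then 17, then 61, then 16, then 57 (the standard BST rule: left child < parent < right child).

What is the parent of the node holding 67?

39

39: root
34: left child of 39 (depth 1)
4: left child of 34 (depth 2)
67: right child of 39 (depth 1)
50: left child of 67 (depth 2)
70: right child of 67 (depth 2)
33: right child of 4 (depth 3)
68: left child of 70 (depth 3)
56: right child of 50 (depth 3)
18: left child of 33 (depth 4)
23: right child of 18 (depth 5)
66: right child of 56 (depth 4)
30: right child of 23 (depth 6)
17: left child of 18 (depth 5)
61: left child of 66 (depth 5)
16: left child of 17 (depth 6)
57: left child of 61 (depth 6)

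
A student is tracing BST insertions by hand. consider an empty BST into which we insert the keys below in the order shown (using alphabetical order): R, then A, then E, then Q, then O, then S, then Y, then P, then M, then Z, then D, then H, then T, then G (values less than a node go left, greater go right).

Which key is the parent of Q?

Insert R: tree is empty, so R becomes the root.
Insert A: A < R → go left. Place as left child of R.
Insert E: E < R → go left; E > A → go right. Place as right child of A.
Insert Q: Q < R → go left; Q > A → go right; Q > E → go right. Place as right child of E.
Insert O: O < R → go left; O > A → go right; O > E → go right; O < Q → go left. Place as left child of Q.
Insert S: S > R → go right. Place as right child of R.
Insert Y: Y > R → go right; Y > S → go right. Place as right child of S.
Insert P: P < R → go left; P > A → go right; P > E → go right; P < Q → go left; P > O → go right. Place as right child of O.
Insert M: M < R → go left; M > A → go right; M > E → go right; M < Q → go left; M < O → go left. Place as left child of O.
Insert Z: Z > R → go right; Z > S → go right; Z > Y → go right. Place as right child of Y.
Insert D: D < R → go left; D > A → go right; D < E → go left. Place as left child of E.
Insert H: H < R → go left; H > A → go right; H > E → go right; H < Q → go left; H < O → go left; H < M → go left. Place as left child of M.
Insert T: T > R → go right; T > S → go right; T < Y → go left. Place as left child of Y.
Insert G: G < R → go left; G > A → go right; G > E → go right; G < Q → go left; G < O → go left; G < M → go left; G < H → go left. Place as left child of H.

E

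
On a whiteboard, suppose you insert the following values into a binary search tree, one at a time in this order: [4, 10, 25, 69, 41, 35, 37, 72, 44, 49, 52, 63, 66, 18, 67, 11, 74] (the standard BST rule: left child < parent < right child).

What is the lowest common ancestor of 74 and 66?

4: root
10: right child of 4 (depth 1)
25: right child of 10 (depth 2)
69: right child of 25 (depth 3)
41: left child of 69 (depth 4)
35: left child of 41 (depth 5)
37: right child of 35 (depth 6)
72: right child of 69 (depth 4)
44: right child of 41 (depth 5)
49: right child of 44 (depth 6)
52: right child of 49 (depth 7)
63: right child of 52 (depth 8)
66: right child of 63 (depth 9)
18: left child of 25 (depth 3)
67: right child of 66 (depth 10)
11: left child of 18 (depth 4)
74: right child of 72 (depth 5)

Path to 74: 4 → 10 → 25 → 69 → 72 → 74
Path to 66: 4 → 10 → 25 → 69 → 41 → 44 → 49 → 52 → 63 → 66
The paths share a prefix ending at 69, then split left and right.

69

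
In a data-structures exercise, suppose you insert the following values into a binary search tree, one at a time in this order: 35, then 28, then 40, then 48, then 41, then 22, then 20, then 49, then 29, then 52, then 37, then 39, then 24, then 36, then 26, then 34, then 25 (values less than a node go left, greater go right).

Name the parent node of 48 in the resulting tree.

40

35: root
28: left child of 35 (depth 1)
40: right child of 35 (depth 1)
48: right child of 40 (depth 2)
41: left child of 48 (depth 3)
22: left child of 28 (depth 2)
20: left child of 22 (depth 3)
49: right child of 48 (depth 3)
29: right child of 28 (depth 2)
52: right child of 49 (depth 4)
37: left child of 40 (depth 2)
39: right child of 37 (depth 3)
24: right child of 22 (depth 3)
36: left child of 37 (depth 3)
26: right child of 24 (depth 4)
34: right child of 29 (depth 3)
25: left child of 26 (depth 5)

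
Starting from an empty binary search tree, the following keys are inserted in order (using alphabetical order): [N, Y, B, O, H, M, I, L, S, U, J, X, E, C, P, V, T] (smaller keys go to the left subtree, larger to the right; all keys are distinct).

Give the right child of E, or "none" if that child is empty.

none

Resulting structure (node: left, right):
  N: L=B, R=Y
  Y: L=O, R=–
  B: L=–, R=H
  O: L=–, R=S
  H: L=E, R=M
  M: L=I, R=–
  I: L=–, R=L
  L: L=J, R=–
  S: L=P, R=U
  U: L=T, R=X
  J: L=–, R=–
  X: L=V, R=–
  E: L=C, R=–
  C: L=–, R=–
  P: L=–, R=–
  V: L=–, R=–
  T: L=–, R=–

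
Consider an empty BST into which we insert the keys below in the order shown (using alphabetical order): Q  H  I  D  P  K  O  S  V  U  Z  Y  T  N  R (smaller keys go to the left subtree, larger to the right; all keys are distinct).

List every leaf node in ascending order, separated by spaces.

D N R T Y

Insert Q: tree is empty, so Q becomes the root.
Insert H: H < Q → go left. Place as left child of Q.
Insert I: I < Q → go left; I > H → go right. Place as right child of H.
Insert D: D < Q → go left; D < H → go left. Place as left child of H.
Insert P: P < Q → go left; P > H → go right; P > I → go right. Place as right child of I.
Insert K: K < Q → go left; K > H → go right; K > I → go right; K < P → go left. Place as left child of P.
Insert O: O < Q → go left; O > H → go right; O > I → go right; O < P → go left; O > K → go right. Place as right child of K.
Insert S: S > Q → go right. Place as right child of Q.
Insert V: V > Q → go right; V > S → go right. Place as right child of S.
Insert U: U > Q → go right; U > S → go right; U < V → go left. Place as left child of V.
Insert Z: Z > Q → go right; Z > S → go right; Z > V → go right. Place as right child of V.
Insert Y: Y > Q → go right; Y > S → go right; Y > V → go right; Y < Z → go left. Place as left child of Z.
Insert T: T > Q → go right; T > S → go right; T < V → go left; T < U → go left. Place as left child of U.
Insert N: N < Q → go left; N > H → go right; N > I → go right; N < P → go left; N > K → go right; N < O → go left. Place as left child of O.
Insert R: R > Q → go right; R < S → go left. Place as left child of S.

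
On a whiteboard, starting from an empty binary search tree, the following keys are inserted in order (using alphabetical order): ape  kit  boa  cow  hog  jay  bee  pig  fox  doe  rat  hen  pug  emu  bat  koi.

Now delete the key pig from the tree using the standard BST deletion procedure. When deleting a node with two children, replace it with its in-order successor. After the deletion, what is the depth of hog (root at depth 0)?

Insert ape: tree is empty, so ape becomes the root.
Insert kit: kit > ape → go right. Place as right child of ape.
Insert boa: boa > ape → go right; boa < kit → go left. Place as left child of kit.
Insert cow: cow > ape → go right; cow < kit → go left; cow > boa → go right. Place as right child of boa.
Insert hog: hog > ape → go right; hog < kit → go left; hog > boa → go right; hog > cow → go right. Place as right child of cow.
Insert jay: jay > ape → go right; jay < kit → go left; jay > boa → go right; jay > cow → go right; jay > hog → go right. Place as right child of hog.
Insert bee: bee > ape → go right; bee < kit → go left; bee < boa → go left. Place as left child of boa.
Insert pig: pig > ape → go right; pig > kit → go right. Place as right child of kit.
Insert fox: fox > ape → go right; fox < kit → go left; fox > boa → go right; fox > cow → go right; fox < hog → go left. Place as left child of hog.
Insert doe: doe > ape → go right; doe < kit → go left; doe > boa → go right; doe > cow → go right; doe < hog → go left; doe < fox → go left. Place as left child of fox.
Insert rat: rat > ape → go right; rat > kit → go right; rat > pig → go right. Place as right child of pig.
Insert hen: hen > ape → go right; hen < kit → go left; hen > boa → go right; hen > cow → go right; hen < hog → go left; hen > fox → go right. Place as right child of fox.
Insert pug: pug > ape → go right; pug > kit → go right; pug > pig → go right; pug < rat → go left. Place as left child of rat.
Insert emu: emu > ape → go right; emu < kit → go left; emu > boa → go right; emu > cow → go right; emu < hog → go left; emu < fox → go left; emu > doe → go right. Place as right child of doe.
Insert bat: bat > ape → go right; bat < kit → go left; bat < boa → go left; bat < bee → go left. Place as left child of bee.
Insert koi: koi > ape → go right; koi > kit → go right; koi < pig → go left. Place as left child of pig.

Delete pig (two children — replace with in-order successor).
After deletion, path to hog: ape → kit → boa → cow → hog.

4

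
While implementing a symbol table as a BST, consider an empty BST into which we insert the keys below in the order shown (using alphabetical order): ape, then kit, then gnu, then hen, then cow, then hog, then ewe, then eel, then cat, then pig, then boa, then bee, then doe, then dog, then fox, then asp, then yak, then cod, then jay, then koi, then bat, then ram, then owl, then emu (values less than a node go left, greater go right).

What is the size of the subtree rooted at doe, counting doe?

2

Insert ape: tree is empty, so ape becomes the root.
Insert kit: kit > ape → go right. Place as right child of ape.
Insert gnu: gnu > ape → go right; gnu < kit → go left. Place as left child of kit.
Insert hen: hen > ape → go right; hen < kit → go left; hen > gnu → go right. Place as right child of gnu.
Insert cow: cow > ape → go right; cow < kit → go left; cow < gnu → go left. Place as left child of gnu.
Insert hog: hog > ape → go right; hog < kit → go left; hog > gnu → go right; hog > hen → go right. Place as right child of hen.
Insert ewe: ewe > ape → go right; ewe < kit → go left; ewe < gnu → go left; ewe > cow → go right. Place as right child of cow.
Insert eel: eel > ape → go right; eel < kit → go left; eel < gnu → go left; eel > cow → go right; eel < ewe → go left. Place as left child of ewe.
Insert cat: cat > ape → go right; cat < kit → go left; cat < gnu → go left; cat < cow → go left. Place as left child of cow.
Insert pig: pig > ape → go right; pig > kit → go right. Place as right child of kit.
Insert boa: boa > ape → go right; boa < kit → go left; boa < gnu → go left; boa < cow → go left; boa < cat → go left. Place as left child of cat.
Insert bee: bee > ape → go right; bee < kit → go left; bee < gnu → go left; bee < cow → go left; bee < cat → go left; bee < boa → go left. Place as left child of boa.
Insert doe: doe > ape → go right; doe < kit → go left; doe < gnu → go left; doe > cow → go right; doe < ewe → go left; doe < eel → go left. Place as left child of eel.
Insert dog: dog > ape → go right; dog < kit → go left; dog < gnu → go left; dog > cow → go right; dog < ewe → go left; dog < eel → go left; dog > doe → go right. Place as right child of doe.
Insert fox: fox > ape → go right; fox < kit → go left; fox < gnu → go left; fox > cow → go right; fox > ewe → go right. Place as right child of ewe.
Insert asp: asp > ape → go right; asp < kit → go left; asp < gnu → go left; asp < cow → go left; asp < cat → go left; asp < boa → go left; asp < bee → go left. Place as left child of bee.
Insert yak: yak > ape → go right; yak > kit → go right; yak > pig → go right. Place as right child of pig.
Insert cod: cod > ape → go right; cod < kit → go left; cod < gnu → go left; cod < cow → go left; cod > cat → go right. Place as right child of cat.
Insert jay: jay > ape → go right; jay < kit → go left; jay > gnu → go right; jay > hen → go right; jay > hog → go right. Place as right child of hog.
Insert koi: koi > ape → go right; koi > kit → go right; koi < pig → go left. Place as left child of pig.
Insert bat: bat > ape → go right; bat < kit → go left; bat < gnu → go left; bat < cow → go left; bat < cat → go left; bat < boa → go left; bat < bee → go left; bat > asp → go right. Place as right child of asp.
Insert ram: ram > ape → go right; ram > kit → go right; ram > pig → go right; ram < yak → go left. Place as left child of yak.
Insert owl: owl > ape → go right; owl > kit → go right; owl < pig → go left; owl > koi → go right. Place as right child of koi.
Insert emu: emu > ape → go right; emu < kit → go left; emu < gnu → go left; emu > cow → go right; emu < ewe → go left; emu > eel → go right. Place as right child of eel.

Subtree rooted at doe contains: doe, dog — 2 nodes.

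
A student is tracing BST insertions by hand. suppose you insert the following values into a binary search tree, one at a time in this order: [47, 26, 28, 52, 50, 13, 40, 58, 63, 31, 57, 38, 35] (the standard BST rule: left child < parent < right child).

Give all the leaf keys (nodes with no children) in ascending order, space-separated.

13 35 50 57 63

47: root
26: left child of 47 (depth 1)
28: right child of 26 (depth 2)
52: right child of 47 (depth 1)
50: left child of 52 (depth 2)
13: left child of 26 (depth 2)
40: right child of 28 (depth 3)
58: right child of 52 (depth 2)
63: right child of 58 (depth 3)
31: left child of 40 (depth 4)
57: left child of 58 (depth 3)
38: right child of 31 (depth 5)
35: left child of 38 (depth 6)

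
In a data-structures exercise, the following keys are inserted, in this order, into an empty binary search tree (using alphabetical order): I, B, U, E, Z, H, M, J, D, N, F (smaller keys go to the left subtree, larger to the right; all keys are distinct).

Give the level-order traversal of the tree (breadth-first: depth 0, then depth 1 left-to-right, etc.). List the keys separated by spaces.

I B U E M Z D H J N F

I: root
B: left child of I (depth 1)
U: right child of I (depth 1)
E: right child of B (depth 2)
Z: right child of U (depth 2)
H: right child of E (depth 3)
M: left child of U (depth 2)
J: left child of M (depth 3)
D: left child of E (depth 3)
N: right child of M (depth 3)
F: left child of H (depth 4)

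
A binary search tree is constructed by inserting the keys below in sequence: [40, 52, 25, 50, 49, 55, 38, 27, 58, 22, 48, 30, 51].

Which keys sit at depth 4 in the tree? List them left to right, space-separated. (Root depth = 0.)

30 48

Insert 40: tree is empty, so 40 becomes the root.
Insert 52: 52 > 40 → go right. Place as right child of 40.
Insert 25: 25 < 40 → go left. Place as left child of 40.
Insert 50: 50 > 40 → go right; 50 < 52 → go left. Place as left child of 52.
Insert 49: 49 > 40 → go right; 49 < 52 → go left; 49 < 50 → go left. Place as left child of 50.
Insert 55: 55 > 40 → go right; 55 > 52 → go right. Place as right child of 52.
Insert 38: 38 < 40 → go left; 38 > 25 → go right. Place as right child of 25.
Insert 27: 27 < 40 → go left; 27 > 25 → go right; 27 < 38 → go left. Place as left child of 38.
Insert 58: 58 > 40 → go right; 58 > 52 → go right; 58 > 55 → go right. Place as right child of 55.
Insert 22: 22 < 40 → go left; 22 < 25 → go left. Place as left child of 25.
Insert 48: 48 > 40 → go right; 48 < 52 → go left; 48 < 50 → go left; 48 < 49 → go left. Place as left child of 49.
Insert 30: 30 < 40 → go left; 30 > 25 → go right; 30 < 38 → go left; 30 > 27 → go right. Place as right child of 27.
Insert 51: 51 > 40 → go right; 51 < 52 → go left; 51 > 50 → go right. Place as right child of 50.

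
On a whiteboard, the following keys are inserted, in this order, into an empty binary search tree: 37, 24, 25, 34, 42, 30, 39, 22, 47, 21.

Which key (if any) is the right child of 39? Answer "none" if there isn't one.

none

37: root
24: left child of 37 (depth 1)
25: right child of 24 (depth 2)
34: right child of 25 (depth 3)
42: right child of 37 (depth 1)
30: left child of 34 (depth 4)
39: left child of 42 (depth 2)
22: left child of 24 (depth 2)
47: right child of 42 (depth 2)
21: left child of 22 (depth 3)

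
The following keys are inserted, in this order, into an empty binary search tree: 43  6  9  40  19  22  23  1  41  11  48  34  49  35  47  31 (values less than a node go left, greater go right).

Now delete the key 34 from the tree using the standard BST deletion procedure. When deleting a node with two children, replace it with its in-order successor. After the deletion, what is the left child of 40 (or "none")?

19

43: root
6: left child of 43 (depth 1)
9: right child of 6 (depth 2)
40: right child of 9 (depth 3)
19: left child of 40 (depth 4)
22: right child of 19 (depth 5)
23: right child of 22 (depth 6)
1: left child of 6 (depth 2)
41: right child of 40 (depth 4)
11: left child of 19 (depth 5)
48: right child of 43 (depth 1)
34: right child of 23 (depth 7)
49: right child of 48 (depth 2)
35: right child of 34 (depth 8)
47: left child of 48 (depth 2)
31: left child of 34 (depth 8)

Delete 34 (two children — replace with in-order successor).
After deletion, 40's left child: 19.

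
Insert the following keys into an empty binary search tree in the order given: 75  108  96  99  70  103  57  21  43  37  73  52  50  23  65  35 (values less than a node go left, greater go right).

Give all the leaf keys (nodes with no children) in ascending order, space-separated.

35 50 65 73 103

75: root
108: right child of 75 (depth 1)
96: left child of 108 (depth 2)
99: right child of 96 (depth 3)
70: left child of 75 (depth 1)
103: right child of 99 (depth 4)
57: left child of 70 (depth 2)
21: left child of 57 (depth 3)
43: right child of 21 (depth 4)
37: left child of 43 (depth 5)
73: right child of 70 (depth 2)
52: right child of 43 (depth 5)
50: left child of 52 (depth 6)
23: left child of 37 (depth 6)
65: right child of 57 (depth 3)
35: right child of 23 (depth 7)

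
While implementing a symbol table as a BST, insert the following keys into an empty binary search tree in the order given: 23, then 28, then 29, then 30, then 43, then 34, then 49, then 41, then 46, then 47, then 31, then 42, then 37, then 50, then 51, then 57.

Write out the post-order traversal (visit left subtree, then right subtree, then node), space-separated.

Insert 23: tree is empty, so 23 becomes the root.
Insert 28: 28 > 23 → go right. Place as right child of 23.
Insert 29: 29 > 23 → go right; 29 > 28 → go right. Place as right child of 28.
Insert 30: 30 > 23 → go right; 30 > 28 → go right; 30 > 29 → go right. Place as right child of 29.
Insert 43: 43 > 23 → go right; 43 > 28 → go right; 43 > 29 → go right; 43 > 30 → go right. Place as right child of 30.
Insert 34: 34 > 23 → go right; 34 > 28 → go right; 34 > 29 → go right; 34 > 30 → go right; 34 < 43 → go left. Place as left child of 43.
Insert 49: 49 > 23 → go right; 49 > 28 → go right; 49 > 29 → go right; 49 > 30 → go right; 49 > 43 → go right. Place as right child of 43.
Insert 41: 41 > 23 → go right; 41 > 28 → go right; 41 > 29 → go right; 41 > 30 → go right; 41 < 43 → go left; 41 > 34 → go right. Place as right child of 34.
Insert 46: 46 > 23 → go right; 46 > 28 → go right; 46 > 29 → go right; 46 > 30 → go right; 46 > 43 → go right; 46 < 49 → go left. Place as left child of 49.
Insert 47: 47 > 23 → go right; 47 > 28 → go right; 47 > 29 → go right; 47 > 30 → go right; 47 > 43 → go right; 47 < 49 → go left; 47 > 46 → go right. Place as right child of 46.
Insert 31: 31 > 23 → go right; 31 > 28 → go right; 31 > 29 → go right; 31 > 30 → go right; 31 < 43 → go left; 31 < 34 → go left. Place as left child of 34.
Insert 42: 42 > 23 → go right; 42 > 28 → go right; 42 > 29 → go right; 42 > 30 → go right; 42 < 43 → go left; 42 > 34 → go right; 42 > 41 → go right. Place as right child of 41.
Insert 37: 37 > 23 → go right; 37 > 28 → go right; 37 > 29 → go right; 37 > 30 → go right; 37 < 43 → go left; 37 > 34 → go right; 37 < 41 → go left. Place as left child of 41.
Insert 50: 50 > 23 → go right; 50 > 28 → go right; 50 > 29 → go right; 50 > 30 → go right; 50 > 43 → go right; 50 > 49 → go right. Place as right child of 49.
Insert 51: 51 > 23 → go right; 51 > 28 → go right; 51 > 29 → go right; 51 > 30 → go right; 51 > 43 → go right; 51 > 49 → go right; 51 > 50 → go right. Place as right child of 50.
Insert 57: 57 > 23 → go right; 57 > 28 → go right; 57 > 29 → go right; 57 > 30 → go right; 57 > 43 → go right; 57 > 49 → go right; 57 > 50 → go right; 57 > 51 → go right. Place as right child of 51.

31 37 42 41 34 47 46 57 51 50 49 43 30 29 28 23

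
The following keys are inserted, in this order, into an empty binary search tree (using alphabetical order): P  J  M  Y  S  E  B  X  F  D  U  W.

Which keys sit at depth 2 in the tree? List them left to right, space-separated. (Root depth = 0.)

E M S

Insert P: tree is empty, so P becomes the root.
Insert J: J < P → go left. Place as left child of P.
Insert M: M < P → go left; M > J → go right. Place as right child of J.
Insert Y: Y > P → go right. Place as right child of P.
Insert S: S > P → go right; S < Y → go left. Place as left child of Y.
Insert E: E < P → go left; E < J → go left. Place as left child of J.
Insert B: B < P → go left; B < J → go left; B < E → go left. Place as left child of E.
Insert X: X > P → go right; X < Y → go left; X > S → go right. Place as right child of S.
Insert F: F < P → go left; F < J → go left; F > E → go right. Place as right child of E.
Insert D: D < P → go left; D < J → go left; D < E → go left; D > B → go right. Place as right child of B.
Insert U: U > P → go right; U < Y → go left; U > S → go right; U < X → go left. Place as left child of X.
Insert W: W > P → go right; W < Y → go left; W > S → go right; W < X → go left; W > U → go right. Place as right child of U.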